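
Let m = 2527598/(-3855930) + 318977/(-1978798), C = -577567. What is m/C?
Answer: 3115779425407/2203448881275591690 ≈ 1.4140e-6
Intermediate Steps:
m = -3115779425407/3815053286070 (m = 2527598*(-1/3855930) + 318977*(-1/1978798) = -1263799/1927965 - 318977/1978798 = -3115779425407/3815053286070 ≈ -0.81671)
m/C = -3115779425407/3815053286070/(-577567) = -3115779425407/3815053286070*(-1/577567) = 3115779425407/2203448881275591690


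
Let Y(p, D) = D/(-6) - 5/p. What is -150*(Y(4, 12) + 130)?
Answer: -38025/2 ≈ -19013.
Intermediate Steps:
Y(p, D) = -5/p - D/6 (Y(p, D) = D*(-1/6) - 5/p = -D/6 - 5/p = -5/p - D/6)
-150*(Y(4, 12) + 130) = -150*((-5/4 - 1/6*12) + 130) = -150*((-5*1/4 - 2) + 130) = -150*((-5/4 - 2) + 130) = -150*(-13/4 + 130) = -150*507/4 = -38025/2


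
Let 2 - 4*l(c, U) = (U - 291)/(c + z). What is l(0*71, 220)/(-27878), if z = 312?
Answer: -695/34791744 ≈ -1.9976e-5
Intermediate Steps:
l(c, U) = ½ - (-291 + U)/(4*(312 + c)) (l(c, U) = ½ - (U - 291)/(4*(c + 312)) = ½ - (-291 + U)/(4*(312 + c)))
l(0*71, 220)/(-27878) = ((915 - 1*220 + 2*(0*71))/(4*(312 + 0*71)))/(-27878) = ((915 - 220 + 2*0)/(4*(312 + 0)))*(-1/27878) = ((¼)*(915 - 220 + 0)/312)*(-1/27878) = ((¼)*(1/312)*695)*(-1/27878) = (695/1248)*(-1/27878) = -695/34791744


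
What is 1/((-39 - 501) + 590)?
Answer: 1/50 ≈ 0.020000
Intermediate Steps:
1/((-39 - 501) + 590) = 1/(-540 + 590) = 1/50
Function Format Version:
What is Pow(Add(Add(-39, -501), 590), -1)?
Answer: Rational(1, 50) ≈ 0.020000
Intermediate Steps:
Pow(Add(Add(-39, -501), 590), -1) = Pow(Add(-540, 590), -1) = Pow(50, -1) = Rational(1, 50)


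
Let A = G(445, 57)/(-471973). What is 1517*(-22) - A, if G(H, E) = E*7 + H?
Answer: -15751626058/471973 ≈ -33374.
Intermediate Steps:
G(H, E) = H + 7*E (G(H, E) = 7*E + H = H + 7*E)
A = -844/471973 (A = (445 + 7*57)/(-471973) = (445 + 399)*(-1/471973) = 844*(-1/471973) = -844/471973 ≈ -0.0017882)
1517*(-22) - A = 1517*(-22) - 1*(-844/471973) = -33374 + 844/471973 = -15751626058/471973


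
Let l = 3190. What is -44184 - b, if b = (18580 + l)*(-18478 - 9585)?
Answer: 610887326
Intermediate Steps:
b = -610931510 (b = (18580 + 3190)*(-18478 - 9585) = 21770*(-28063) = -610931510)
-44184 - b = -44184 - 1*(-610931510) = -44184 + 610931510 = 610887326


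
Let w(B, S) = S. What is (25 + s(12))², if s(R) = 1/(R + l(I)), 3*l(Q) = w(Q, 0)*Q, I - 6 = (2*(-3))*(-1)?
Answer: 90601/144 ≈ 629.17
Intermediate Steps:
I = 12 (I = 6 + (2*(-3))*(-1) = 6 - 6*(-1) = 6 + 6 = 12)
l(Q) = 0 (l(Q) = (0*Q)/3 = (⅓)*0 = 0)
s(R) = 1/R (s(R) = 1/(R + 0) = 1/R)
(25 + s(12))² = (25 + 1/12)² = (301/12)² = 90601/144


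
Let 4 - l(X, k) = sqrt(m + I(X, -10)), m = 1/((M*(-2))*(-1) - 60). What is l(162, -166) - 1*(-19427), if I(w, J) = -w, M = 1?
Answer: 19431 - I*sqrt(545026)/58 ≈ 19431.0 - 12.729*I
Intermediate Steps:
m = -1/58 (m = 1/((1*(-2))*(-1) - 60) = 1/(-2*(-1) - 60) = 1/(2 - 60) = 1/(-58) = -1/58 ≈ -0.017241)
l(X, k) = 4 - sqrt(-1/58 - X)
l(162, -166) - 1*(-19427) = (4 - sqrt(-58 - 3364*162)/58) - 1*(-19427) = (4 - sqrt(-58 - 544968)/58) + 19427 = (4 - I*sqrt(545026)/58) + 19427 = 19431 - I*sqrt(545026)/58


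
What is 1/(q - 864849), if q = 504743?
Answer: -1/360106 ≈ -2.7770e-6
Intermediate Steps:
1/(q - 864849) = 1/(504743 - 864849) = 1/(-360106) = -1/360106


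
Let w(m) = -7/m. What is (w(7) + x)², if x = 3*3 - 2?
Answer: 36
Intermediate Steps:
x = 7 (x = 9 - 2 = 7)
(w(7) + x)² = (-7/7 + 7)² = (-7*⅐ + 7)² = (-1 + 7)² = 6² = 36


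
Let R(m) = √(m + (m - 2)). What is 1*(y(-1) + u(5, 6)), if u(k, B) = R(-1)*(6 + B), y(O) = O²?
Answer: 1 + 24*I ≈ 1.0 + 24.0*I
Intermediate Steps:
R(m) = √(-2 + 2*m) (R(m) = √(m + (-2 + m)) = √(-2 + 2*m))
u(k, B) = 2*I*(6 + B) (u(k, B) = √(-2 + 2*(-1))*(6 + B) = √(-2 - 2)*(6 + B) = √(-4)*(6 + B) = (2*I)*(6 + B) = 2*I*(6 + B))
1*(y(-1) + u(5, 6)) = 1*((-1)² + 2*I*(6 + 6)) = 1*(1 + 2*I*12) = 1*(1 + 24*I) = 1 + 24*I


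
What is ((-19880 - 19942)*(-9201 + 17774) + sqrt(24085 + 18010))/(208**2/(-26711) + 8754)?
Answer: -4559487647133/116892415 + 26711*sqrt(42095)/233784830 ≈ -39006.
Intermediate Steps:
((-19880 - 19942)*(-9201 + 17774) + sqrt(24085 + 18010))/(208**2/(-26711) + 8754) = (-39822*8573 + sqrt(42095))/(43264*(-1/26711) + 8754) = (-341394006 + sqrt(42095))/(-43264/26711 + 8754) = (-341394006 + sqrt(42095))/(233784830/26711) = (-341394006 + sqrt(42095))*(26711/233784830) = -4559487647133/116892415 + 26711*sqrt(42095)/233784830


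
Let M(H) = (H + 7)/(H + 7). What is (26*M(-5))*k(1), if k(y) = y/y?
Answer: 26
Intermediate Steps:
M(H) = 1 (M(H) = (7 + H)/(7 + H) = 1)
k(y) = 1
(26*M(-5))*k(1) = (26*1)*1 = 26*1 = 26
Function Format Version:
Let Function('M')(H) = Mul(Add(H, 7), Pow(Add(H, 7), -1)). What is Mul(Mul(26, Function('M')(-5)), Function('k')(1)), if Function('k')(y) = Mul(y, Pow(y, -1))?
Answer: 26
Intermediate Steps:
Function('M')(H) = 1 (Function('M')(H) = Mul(Add(7, H), Pow(Add(7, H), -1)) = 1)
Function('k')(y) = 1
Mul(Mul(26, Function('M')(-5)), Function('k')(1)) = Mul(Mul(26, 1), 1) = Mul(26, 1) = 26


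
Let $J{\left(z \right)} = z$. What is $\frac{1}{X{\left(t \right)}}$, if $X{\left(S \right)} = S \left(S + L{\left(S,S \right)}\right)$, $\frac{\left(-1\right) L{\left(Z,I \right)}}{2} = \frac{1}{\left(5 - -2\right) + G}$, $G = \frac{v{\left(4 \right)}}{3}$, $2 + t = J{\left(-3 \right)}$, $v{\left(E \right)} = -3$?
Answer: $\frac{3}{80} \approx 0.0375$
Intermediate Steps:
$t = -5$ ($t = -2 - 3 = -5$)
$G = -1$ ($G = - \frac{3}{3} = \left(-3\right) \frac{1}{3} = -1$)
$L{\left(Z,I \right)} = - \frac{1}{3}$ ($L{\left(Z,I \right)} = - \frac{2}{\left(5 - -2\right) - 1} = - \frac{2}{\left(5 + 2\right) - 1} = - \frac{2}{7 - 1} = - \frac{2}{6} = \left(-2\right) \frac{1}{6} = - \frac{1}{3}$)
$X{\left(S \right)} = S \left(- \frac{1}{3} + S\right)$ ($X{\left(S \right)} = S \left(S - \frac{1}{3}\right) = S \left(- \frac{1}{3} + S\right)$)
$\frac{1}{X{\left(t \right)}} = \frac{1}{\left(-5\right) \left(- \frac{1}{3} - 5\right)} = \frac{1}{\left(-5\right) \left(- \frac{16}{3}\right)} = \frac{1}{\frac{80}{3}} = \frac{3}{80}$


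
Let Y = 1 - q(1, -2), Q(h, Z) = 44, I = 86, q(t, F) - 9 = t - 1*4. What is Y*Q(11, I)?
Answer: -220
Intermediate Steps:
q(t, F) = 5 + t (q(t, F) = 9 + (t - 1*4) = 9 + (t - 4) = 9 + (-4 + t) = 5 + t)
Y = -5 (Y = 1 - (5 + 1) = 1 - 1*6 = 1 - 6 = -5)
Y*Q(11, I) = -5*44 = -220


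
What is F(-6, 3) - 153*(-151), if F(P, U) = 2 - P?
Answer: 23111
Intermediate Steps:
F(-6, 3) - 153*(-151) = (2 - 1*(-6)) - 153*(-151) = (2 + 6) + 23103 = 8 + 23103 = 23111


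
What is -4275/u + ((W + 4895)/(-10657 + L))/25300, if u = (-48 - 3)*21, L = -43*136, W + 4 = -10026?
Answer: 39669889713/9938320700 ≈ 3.9916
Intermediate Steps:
W = -10030 (W = -4 - 10026 = -10030)
L = -5848
u = -1071 (u = -51*21 = -1071)
-4275/u + ((W + 4895)/(-10657 + L))/25300 = -4275/(-1071) + ((-10030 + 4895)/(-10657 - 5848))/25300 = -4275*(-1/1071) - 5135/(-16505)*(1/25300) = 475/119 - 5135*(-1/16505)*(1/25300) = 475/119 + (1027/3301)*(1/25300) = 475/119 + 1027/83515300 = 39669889713/9938320700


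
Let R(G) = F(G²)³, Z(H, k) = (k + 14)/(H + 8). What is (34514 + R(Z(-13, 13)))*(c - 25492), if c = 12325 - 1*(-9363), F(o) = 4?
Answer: -131534712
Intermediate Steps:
Z(H, k) = (14 + k)/(8 + H)
R(G) = 64 (R(G) = 4³ = 64)
c = 21688 (c = 12325 + 9363 = 21688)
(34514 + R(Z(-13, 13)))*(c - 25492) = (34514 + 64)*(21688 - 25492) = 34578*(-3804) = -131534712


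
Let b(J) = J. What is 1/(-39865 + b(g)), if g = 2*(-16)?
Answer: -1/39897 ≈ -2.5065e-5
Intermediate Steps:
g = -32
1/(-39865 + b(g)) = 1/(-39865 - 32) = 1/(-39897) = -1/39897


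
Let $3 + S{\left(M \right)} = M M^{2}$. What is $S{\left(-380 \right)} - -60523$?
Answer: $-54811480$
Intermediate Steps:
$S{\left(M \right)} = -3 + M^{3}$ ($S{\left(M \right)} = -3 + M M^{2} = -3 + M^{3}$)
$S{\left(-380 \right)} - -60523 = \left(-3 + \left(-380\right)^{3}\right) - -60523 = \left(-3 - 54872000\right) + 60523 = -54872003 + 60523 = -54811480$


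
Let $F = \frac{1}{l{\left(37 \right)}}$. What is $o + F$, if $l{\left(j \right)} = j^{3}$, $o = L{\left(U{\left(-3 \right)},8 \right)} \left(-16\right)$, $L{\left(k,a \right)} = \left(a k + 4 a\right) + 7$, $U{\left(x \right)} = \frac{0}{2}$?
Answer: $- \frac{31607471}{50653} \approx -624.0$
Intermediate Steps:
$U{\left(x \right)} = 0$ ($U{\left(x \right)} = 0 \cdot \frac{1}{2} = 0$)
$L{\left(k,a \right)} = 7 + 4 a + a k$ ($L{\left(k,a \right)} = \left(4 a + a k\right) + 7 = 7 + 4 a + a k$)
$o = -624$ ($o = \left(7 + 4 \cdot 8 + 8 \cdot 0\right) \left(-16\right) = \left(7 + 32 + 0\right) \left(-16\right) = 39 \left(-16\right) = -624$)
$F = \frac{1}{50653}$ ($F = \frac{1}{37^{3}} = \frac{1}{50653} \approx 1.9742 \cdot 10^{-5}$)
$o + F = -624 + \frac{1}{50653} = - \frac{31607471}{50653}$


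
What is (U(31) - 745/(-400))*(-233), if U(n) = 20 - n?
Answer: 170323/80 ≈ 2129.0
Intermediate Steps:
(U(31) - 745/(-400))*(-233) = ((20 - 1*31) - 745/(-400))*(-233) = ((20 - 31) - 745*(-1/400))*(-233) = (-11 + 149/80)*(-233) = -731/80*(-233) = 170323/80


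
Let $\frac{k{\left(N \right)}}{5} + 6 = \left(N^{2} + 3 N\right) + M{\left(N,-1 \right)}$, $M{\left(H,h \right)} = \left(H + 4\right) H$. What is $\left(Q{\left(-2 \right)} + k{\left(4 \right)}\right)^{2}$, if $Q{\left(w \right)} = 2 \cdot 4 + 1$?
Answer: $77841$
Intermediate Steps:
$M{\left(H,h \right)} = H \left(4 + H\right)$ ($M{\left(H,h \right)} = \left(4 + H\right) H = H \left(4 + H\right)$)
$Q{\left(w \right)} = 9$ ($Q{\left(w \right)} = 8 + 1 = 9$)
$k{\left(N \right)} = -30 + 5 N^{2} + 15 N + 5 N \left(4 + N\right)$ ($k{\left(N \right)} = -30 + 5 \left(\left(N^{2} + 3 N\right) + N \left(4 + N\right)\right) = -30 + 5 \left(N^{2} + 3 N + N \left(4 + N\right)\right) = -30 + \left(5 N^{2} + 15 N + 5 N \left(4 + N\right)\right) = -30 + 5 N^{2} + 15 N + 5 N \left(4 + N\right)$)
$\left(Q{\left(-2 \right)} + k{\left(4 \right)}\right)^{2} = \left(9 + \left(-30 + 10 \cdot 4^{2} + 35 \cdot 4\right)\right)^{2} = \left(9 + \left(-30 + 10 \cdot 16 + 140\right)\right)^{2} = \left(9 + \left(-30 + 160 + 140\right)\right)^{2} = \left(9 + 270\right)^{2} = 279^{2} = 77841$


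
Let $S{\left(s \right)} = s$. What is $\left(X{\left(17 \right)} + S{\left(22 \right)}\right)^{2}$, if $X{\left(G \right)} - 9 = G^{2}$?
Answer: $102400$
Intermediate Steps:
$X{\left(G \right)} = 9 + G^{2}$
$\left(X{\left(17 \right)} + S{\left(22 \right)}\right)^{2} = \left(\left(9 + 17^{2}\right) + 22\right)^{2} = \left(\left(9 + 289\right) + 22\right)^{2} = \left(298 + 22\right)^{2} = 320^{2} = 102400$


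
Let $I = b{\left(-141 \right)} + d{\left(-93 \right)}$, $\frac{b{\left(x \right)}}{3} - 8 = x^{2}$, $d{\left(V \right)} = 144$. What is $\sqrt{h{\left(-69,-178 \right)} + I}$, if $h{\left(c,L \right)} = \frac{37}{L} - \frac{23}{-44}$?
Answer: $\frac{\sqrt{229302465711}}{1958} \approx 244.56$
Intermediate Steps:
$h{\left(c,L \right)} = \frac{23}{44} + \frac{37}{L}$ ($h{\left(c,L \right)} = \frac{37}{L} - - \frac{23}{44} = \frac{37}{L} + \frac{23}{44} = \frac{23}{44} + \frac{37}{L}$)
$b{\left(x \right)} = 24 + 3 x^{2}$
$I = 59811$ ($I = \left(24 + 3 \left(-141\right)^{2}\right) + 144 = \left(24 + 3 \cdot 19881\right) + 144 = \left(24 + 59643\right) + 144 = 59667 + 144 = 59811$)
$\sqrt{h{\left(-69,-178 \right)} + I} = \sqrt{\left(\frac{23}{44} + \frac{37}{-178}\right) + 59811} = \sqrt{\left(\frac{23}{44} + 37 \left(- \frac{1}{178}\right)\right) + 59811} = \sqrt{\left(\frac{23}{44} - \frac{37}{178}\right) + 59811} = \sqrt{\frac{1233}{3916} + 59811} = \sqrt{\frac{234221109}{3916}} = \frac{\sqrt{229302465711}}{1958}$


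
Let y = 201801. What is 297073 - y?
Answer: 95272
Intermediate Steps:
297073 - y = 297073 - 1*201801 = 297073 - 201801 = 95272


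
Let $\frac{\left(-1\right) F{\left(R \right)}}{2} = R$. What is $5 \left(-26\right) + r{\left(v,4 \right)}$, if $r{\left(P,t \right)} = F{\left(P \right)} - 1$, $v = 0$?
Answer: $-131$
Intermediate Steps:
$F{\left(R \right)} = - 2 R$
$r{\left(P,t \right)} = -1 - 2 P$ ($r{\left(P,t \right)} = - 2 P - 1 = -1 - 2 P$)
$5 \left(-26\right) + r{\left(v,4 \right)} = 5 \left(-26\right) - 1 = -130 + \left(-1 + 0\right) = -130 - 1 = -131$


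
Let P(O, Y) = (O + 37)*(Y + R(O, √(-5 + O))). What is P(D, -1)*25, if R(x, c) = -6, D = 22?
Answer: -10325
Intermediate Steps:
P(O, Y) = (-6 + Y)*(37 + O) (P(O, Y) = (O + 37)*(Y - 6) = (37 + O)*(-6 + Y) = (-6 + Y)*(37 + O))
P(D, -1)*25 = (-222 - 6*22 + 37*(-1) + 22*(-1))*25 = (-222 - 132 - 37 - 22)*25 = -413*25 = -10325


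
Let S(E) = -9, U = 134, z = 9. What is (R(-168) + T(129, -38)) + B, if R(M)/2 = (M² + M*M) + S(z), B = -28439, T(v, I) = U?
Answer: 84573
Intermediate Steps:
T(v, I) = 134
R(M) = -18 + 4*M² (R(M) = 2*((M² + M*M) - 9) = 2*((M² + M²) - 9) = 2*(2*M² - 9) = 2*(-9 + 2*M²) = -18 + 4*M²)
(R(-168) + T(129, -38)) + B = ((-18 + 4*(-168)²) + 134) - 28439 = ((-18 + 4*28224) + 134) - 28439 = ((-18 + 112896) + 134) - 28439 = (112878 + 134) - 28439 = 113012 - 28439 = 84573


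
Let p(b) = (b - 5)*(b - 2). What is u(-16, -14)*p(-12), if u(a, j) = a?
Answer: -3808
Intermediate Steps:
p(b) = (-5 + b)*(-2 + b)
u(-16, -14)*p(-12) = -16*(10 + (-12)² - 7*(-12)) = -16*(10 + 144 + 84) = -16*238 = -3808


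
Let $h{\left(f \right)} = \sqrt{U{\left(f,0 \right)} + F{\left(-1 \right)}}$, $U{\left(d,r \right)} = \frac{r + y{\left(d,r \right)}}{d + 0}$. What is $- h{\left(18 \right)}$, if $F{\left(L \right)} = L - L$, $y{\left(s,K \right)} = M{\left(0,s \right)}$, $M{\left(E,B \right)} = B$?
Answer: $-1$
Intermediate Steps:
$y{\left(s,K \right)} = s$
$F{\left(L \right)} = 0$
$U{\left(d,r \right)} = \frac{d + r}{d}$ ($U{\left(d,r \right)} = \frac{r + d}{d + 0} = \frac{d + r}{d}$)
$h{\left(f \right)} = 1$ ($h{\left(f \right)} = \sqrt{\frac{f + 0}{f} + 0} = \sqrt{\frac{f}{f} + 0} = \sqrt{1 + 0} = \sqrt{1} = 1$)
$- h{\left(18 \right)} = \left(-1\right) 1 = -1$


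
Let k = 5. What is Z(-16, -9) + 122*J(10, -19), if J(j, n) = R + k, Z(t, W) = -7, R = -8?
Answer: -373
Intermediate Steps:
J(j, n) = -3 (J(j, n) = -8 + 5 = -3)
Z(-16, -9) + 122*J(10, -19) = -7 + 122*(-3) = -7 - 366 = -373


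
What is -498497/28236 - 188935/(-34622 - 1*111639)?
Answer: -67575901057/4129825596 ≈ -16.363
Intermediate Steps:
-498497/28236 - 188935/(-34622 - 1*111639) = -498497*1/28236 - 188935/(-34622 - 111639) = -498497/28236 - 188935/(-146261) = -498497/28236 - 188935*(-1/146261) = -498497/28236 + 188935/146261 = -67575901057/4129825596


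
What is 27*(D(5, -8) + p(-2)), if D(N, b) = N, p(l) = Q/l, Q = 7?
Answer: 81/2 ≈ 40.500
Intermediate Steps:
p(l) = 7/l
27*(D(5, -8) + p(-2)) = 27*(5 + 7/(-2)) = 27*(5 + 7*(-½)) = 27*(5 - 7/2) = 27*(3/2) = 81/2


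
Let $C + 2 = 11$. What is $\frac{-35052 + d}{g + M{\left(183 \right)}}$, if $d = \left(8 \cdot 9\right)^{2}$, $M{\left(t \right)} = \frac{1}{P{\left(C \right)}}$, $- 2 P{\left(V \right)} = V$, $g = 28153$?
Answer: $- \frac{268812}{253375} \approx -1.0609$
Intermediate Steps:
$C = 9$ ($C = -2 + 11 = 9$)
$P{\left(V \right)} = - \frac{V}{2}$
$M{\left(t \right)} = - \frac{2}{9}$ ($M{\left(t \right)} = \frac{1}{\left(- \frac{1}{2}\right) 9} = \frac{1}{- \frac{9}{2}} = - \frac{2}{9}$)
$d = 5184$ ($d = 72^{2} = 5184$)
$\frac{-35052 + d}{g + M{\left(183 \right)}} = \frac{-35052 + 5184}{28153 - \frac{2}{9}} = - \frac{29868}{\frac{253375}{9}} = \left(-29868\right) \frac{9}{253375} = - \frac{268812}{253375}$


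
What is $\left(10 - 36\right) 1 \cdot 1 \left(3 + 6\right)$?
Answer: $-234$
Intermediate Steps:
$\left(10 - 36\right) 1 \cdot 1 \left(3 + 6\right) = - 26 \cdot 1 \cdot 1 \cdot 9 = - 26 \cdot 1 \cdot 9 = \left(-26\right) 9 = -234$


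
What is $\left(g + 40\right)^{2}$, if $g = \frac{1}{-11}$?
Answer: $\frac{192721}{121} \approx 1592.7$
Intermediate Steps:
$g = - \frac{1}{11} \approx -0.090909$
$\left(g + 40\right)^{2} = \left(- \frac{1}{11} + 40\right)^{2} = \left(\frac{439}{11}\right)^{2} = \frac{192721}{121}$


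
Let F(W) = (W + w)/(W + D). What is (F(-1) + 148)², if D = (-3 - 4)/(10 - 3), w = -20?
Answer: 100489/4 ≈ 25122.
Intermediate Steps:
D = -1 (D = -7/7 = -7*⅐ = -1)
F(W) = (-20 + W)/(-1 + W) (F(W) = (W - 20)/(W - 1) = (-20 + W)/(-1 + W))
(F(-1) + 148)² = ((-20 - 1)/(-1 - 1) + 148)² = (-21/(-2) + 148)² = (-½*(-21) + 148)² = (21/2 + 148)² = (317/2)² = 100489/4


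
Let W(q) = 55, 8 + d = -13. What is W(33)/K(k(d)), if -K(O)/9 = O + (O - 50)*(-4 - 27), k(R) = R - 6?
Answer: -11/4248 ≈ -0.0025895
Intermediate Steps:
d = -21 (d = -8 - 13 = -21)
k(R) = -6 + R
K(O) = -13950 + 270*O (K(O) = -9*(O + (O - 50)*(-4 - 27)) = -9*(O + (-50 + O)*(-31)) = -9*(O + (1550 - 31*O)) = -9*(1550 - 30*O) = -13950 + 270*O)
W(33)/K(k(d)) = 55/(-13950 + 270*(-6 - 21)) = 55/(-13950 + 270*(-27)) = 55/(-13950 - 7290) = 55/(-21240) = 55*(-1/21240) = -11/4248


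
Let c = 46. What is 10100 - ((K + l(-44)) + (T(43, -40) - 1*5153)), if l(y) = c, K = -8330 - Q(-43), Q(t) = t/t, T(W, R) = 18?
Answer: 23520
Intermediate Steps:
Q(t) = 1
K = -8331 (K = -8330 - 1*1 = -8330 - 1 = -8331)
l(y) = 46
10100 - ((K + l(-44)) + (T(43, -40) - 1*5153)) = 10100 - ((-8331 + 46) + (18 - 1*5153)) = 10100 - (-8285 + (18 - 5153)) = 10100 - (-8285 - 5135) = 10100 - 1*(-13420) = 10100 + 13420 = 23520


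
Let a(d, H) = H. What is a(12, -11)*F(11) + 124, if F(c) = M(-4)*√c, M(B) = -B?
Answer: 124 - 44*√11 ≈ -21.931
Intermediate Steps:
F(c) = 4*√c (F(c) = (-1*(-4))*√c = 4*√c)
a(12, -11)*F(11) + 124 = -44*√11 + 124 = 124 - 44*√11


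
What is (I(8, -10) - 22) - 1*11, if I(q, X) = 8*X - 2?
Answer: -115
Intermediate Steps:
I(q, X) = -2 + 8*X
(I(8, -10) - 22) - 1*11 = ((-2 + 8*(-10)) - 22) - 1*11 = ((-2 - 80) - 22) - 11 = (-82 - 22) - 11 = -104 - 11 = -115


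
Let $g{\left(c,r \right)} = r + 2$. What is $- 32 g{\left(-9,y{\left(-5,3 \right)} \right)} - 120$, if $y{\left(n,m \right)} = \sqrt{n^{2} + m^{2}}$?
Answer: $-184 - 32 \sqrt{34} \approx -370.59$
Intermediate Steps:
$y{\left(n,m \right)} = \sqrt{m^{2} + n^{2}}$
$g{\left(c,r \right)} = 2 + r$
$- 32 g{\left(-9,y{\left(-5,3 \right)} \right)} - 120 = - 32 \left(2 + \sqrt{3^{2} + \left(-5\right)^{2}}\right) - 120 = - 32 \left(2 + \sqrt{9 + 25}\right) - 120 = - 32 \left(2 + \sqrt{34}\right) - 120 = \left(-64 - 32 \sqrt{34}\right) - 120 = -184 - 32 \sqrt{34}$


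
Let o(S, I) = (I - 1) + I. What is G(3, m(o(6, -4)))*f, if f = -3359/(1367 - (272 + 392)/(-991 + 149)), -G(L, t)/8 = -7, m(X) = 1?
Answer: -79191784/575839 ≈ -137.52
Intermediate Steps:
o(S, I) = -1 + 2*I (o(S, I) = (-1 + I) + I = -1 + 2*I)
G(L, t) = 56 (G(L, t) = -8*(-7) = 56)
f = -1414139/575839 (f = -3359/(1367 - 664/(-842)) = -3359/(1367 - 664*(-1)/842) = -3359/(1367 - 1*(-332/421)) = -3359/(1367 + 332/421) = -3359/575839/421 = -3359*421/575839 = -1414139/575839 ≈ -2.4558)
G(3, m(o(6, -4)))*f = 56*(-1414139/575839) = -79191784/575839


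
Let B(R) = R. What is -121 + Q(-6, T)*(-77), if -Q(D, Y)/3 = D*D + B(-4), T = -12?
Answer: 7271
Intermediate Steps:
Q(D, Y) = 12 - 3*D² (Q(D, Y) = -3*(D*D - 4) = -3*(D² - 4) = -3*(-4 + D²) = 12 - 3*D²)
-121 + Q(-6, T)*(-77) = -121 + (12 - 3*(-6)²)*(-77) = -121 + (12 - 3*36)*(-77) = -121 + (12 - 108)*(-77) = -121 - 96*(-77) = -121 + 7392 = 7271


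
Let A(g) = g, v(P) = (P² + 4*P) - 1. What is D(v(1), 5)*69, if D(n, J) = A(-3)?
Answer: -207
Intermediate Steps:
v(P) = -1 + P² + 4*P
D(n, J) = -3
D(v(1), 5)*69 = -3*69 = -207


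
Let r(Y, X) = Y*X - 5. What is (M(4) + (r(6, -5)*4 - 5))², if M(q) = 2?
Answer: 20449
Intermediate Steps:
r(Y, X) = -5 + X*Y (r(Y, X) = X*Y - 5 = -5 + X*Y)
(M(4) + (r(6, -5)*4 - 5))² = (2 + ((-5 - 5*6)*4 - 5))² = (2 + ((-5 - 30)*4 - 5))² = (2 + (-35*4 - 5))² = (2 + (-140 - 5))² = (2 - 145)² = (-143)² = 20449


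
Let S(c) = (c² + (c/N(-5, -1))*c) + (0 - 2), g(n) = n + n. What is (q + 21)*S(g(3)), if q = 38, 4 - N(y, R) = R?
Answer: 12154/5 ≈ 2430.8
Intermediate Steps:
N(y, R) = 4 - R
g(n) = 2*n
S(c) = -2 + 6*c²/5 (S(c) = (c² + (c/(4 - 1*(-1)))*c) + (0 - 2) = (c² + (c/(4 + 1))*c) - 2 = (c² + (c/5)*c) - 2 = (c² + c²/5) - 2 = 6*c²/5 - 2 = -2 + 6*c²/5)
(q + 21)*S(g(3)) = (38 + 21)*(-2 + 6*(2*3)²/5) = 59*(-2 + (6/5)*6²) = 59*(-2 + (6/5)*36) = 59*(-2 + 216/5) = 59*(206/5) = 12154/5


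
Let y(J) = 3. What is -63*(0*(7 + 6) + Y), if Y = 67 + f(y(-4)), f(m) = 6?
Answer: -4599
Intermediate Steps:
Y = 73 (Y = 67 + 6 = 73)
-63*(0*(7 + 6) + Y) = -63*(0*(7 + 6) + 73) = -63*(0*13 + 73) = -63*(0 + 73) = -63*73 = -4599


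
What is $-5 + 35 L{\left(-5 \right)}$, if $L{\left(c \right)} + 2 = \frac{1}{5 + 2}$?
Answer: $-70$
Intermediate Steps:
$L{\left(c \right)} = - \frac{13}{7}$ ($L{\left(c \right)} = -2 + \frac{1}{5 + 2} = -2 + \frac{1}{7} = - \frac{13}{7}$)
$-5 + 35 L{\left(-5 \right)} = -5 + 35 \left(- \frac{13}{7}\right) = -5 - 65 = -70$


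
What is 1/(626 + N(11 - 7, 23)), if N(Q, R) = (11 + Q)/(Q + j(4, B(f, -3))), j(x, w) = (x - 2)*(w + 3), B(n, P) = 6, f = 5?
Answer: 22/13787 ≈ 0.0015957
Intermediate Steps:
j(x, w) = (-2 + x)*(3 + w)
N(Q, R) = (11 + Q)/(18 + Q) (N(Q, R) = (11 + Q)/(Q + (-6 - 2*6 + 3*4 + 6*4)) = (11 + Q)/(Q + (-6 - 12 + 12 + 24)) = (11 + Q)/(Q + 18) = (11 + Q)/(18 + Q))
1/(626 + N(11 - 7, 23)) = 1/(626 + (11 + (11 - 7))/(18 + (11 - 7))) = 1/(626 + (11 + 4)/(18 + 4)) = 1/(626 + 15/22) = 1/(13787/22) = 22/13787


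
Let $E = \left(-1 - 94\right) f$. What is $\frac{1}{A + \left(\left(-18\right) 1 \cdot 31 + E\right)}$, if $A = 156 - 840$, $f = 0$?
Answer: $- \frac{1}{1242} \approx -0.00080515$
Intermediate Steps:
$E = 0$ ($E = \left(-1 - 94\right) 0 = \left(-95\right) 0 = 0$)
$A = -684$ ($A = 156 - 840 = -684$)
$\frac{1}{A + \left(\left(-18\right) 1 \cdot 31 + E\right)} = \frac{1}{-684 + \left(\left(-18\right) 1 \cdot 31 + 0\right)} = \frac{1}{-684 + \left(\left(-18\right) 31 + 0\right)} = \frac{1}{-684 + \left(-558 + 0\right)} = \frac{1}{-684 - 558} = \frac{1}{-1242} = - \frac{1}{1242}$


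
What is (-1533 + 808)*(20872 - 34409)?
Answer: 9814325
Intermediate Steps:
(-1533 + 808)*(20872 - 34409) = -725*(-13537) = 9814325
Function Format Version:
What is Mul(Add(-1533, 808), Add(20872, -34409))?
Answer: 9814325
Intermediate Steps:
Mul(Add(-1533, 808), Add(20872, -34409)) = Mul(-725, -13537) = 9814325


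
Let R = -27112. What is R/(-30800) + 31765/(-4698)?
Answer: -26593432/4521825 ≈ -5.8811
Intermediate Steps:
R/(-30800) + 31765/(-4698) = -27112/(-30800) + 31765/(-4698) = -27112*(-1/30800) + 31765*(-1/4698) = 3389/3850 - 31765/4698 = -26593432/4521825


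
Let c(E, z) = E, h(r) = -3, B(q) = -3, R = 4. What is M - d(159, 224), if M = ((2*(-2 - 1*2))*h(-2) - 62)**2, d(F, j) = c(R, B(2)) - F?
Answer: 1599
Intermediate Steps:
d(F, j) = 4 - F
M = 1444 (M = ((2*(-2 - 1*2))*(-3) - 62)**2 = ((2*(-2 - 2))*(-3) - 62)**2 = ((2*(-4))*(-3) - 62)**2 = (-8*(-3) - 62)**2 = (24 - 62)**2 = (-38)**2 = 1444)
M - d(159, 224) = 1444 - (4 - 1*159) = 1444 - (4 - 159) = 1444 - 1*(-155) = 1444 + 155 = 1599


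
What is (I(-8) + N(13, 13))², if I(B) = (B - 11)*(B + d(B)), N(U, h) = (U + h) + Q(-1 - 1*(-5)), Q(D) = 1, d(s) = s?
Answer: 109561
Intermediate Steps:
N(U, h) = 1 + U + h (N(U, h) = (U + h) + 1 = 1 + U + h)
I(B) = 2*B*(-11 + B) (I(B) = (B - 11)*(B + B) = (-11 + B)*(2*B) = 2*B*(-11 + B))
(I(-8) + N(13, 13))² = (2*(-8)*(-11 - 8) + (1 + 13 + 13))² = (2*(-8)*(-19) + 27)² = (304 + 27)² = 331² = 109561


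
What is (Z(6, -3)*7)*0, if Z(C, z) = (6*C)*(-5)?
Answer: 0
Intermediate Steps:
Z(C, z) = -30*C
(Z(6, -3)*7)*0 = (-30*6*7)*0 = -180*7*0 = -1260*0 = 0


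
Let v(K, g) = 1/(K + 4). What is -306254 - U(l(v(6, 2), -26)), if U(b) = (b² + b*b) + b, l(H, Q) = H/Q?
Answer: -10351385071/33800 ≈ -3.0625e+5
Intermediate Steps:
v(K, g) = 1/(4 + K)
U(b) = b + 2*b² (U(b) = (b² + b²) + b = 2*b² + b = b + 2*b²)
-306254 - U(l(v(6, 2), -26)) = -306254 - 1/((4 + 6)*(-26))*(1 + 2*(1/((4 + 6)*(-26)))) = -306254 - -1/26/10*(1 + 2*(-1/26/10)) = -306254 - (⅒)*(-1/26)*(1 + 2*((⅒)*(-1/26))) = -306254 - (-1)*(1 + 2*(-1/260))/260 = -306254 - (-1)*(1 - 1/130)/260 = -306254 - (-1)*129/(260*130) = -306254 - 1*(-129/33800) = -306254 + 129/33800 = -10351385071/33800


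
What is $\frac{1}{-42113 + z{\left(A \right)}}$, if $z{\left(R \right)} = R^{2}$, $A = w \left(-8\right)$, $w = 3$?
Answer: $- \frac{1}{41537} \approx -2.4075 \cdot 10^{-5}$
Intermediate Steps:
$A = -24$ ($A = 3 \left(-8\right) = -24$)
$\frac{1}{-42113 + z{\left(A \right)}} = \frac{1}{-42113 + \left(-24\right)^{2}} = \frac{1}{-42113 + 576} = \frac{1}{-41537} = - \frac{1}{41537}$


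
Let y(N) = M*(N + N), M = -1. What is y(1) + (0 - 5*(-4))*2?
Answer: 38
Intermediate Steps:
y(N) = -2*N (y(N) = -(N + N) = -2*N)
y(1) + (0 - 5*(-4))*2 = -2*1 + (0 - 5*(-4))*2 = -2 + (0 + 20)*2 = -2 + 20*2 = -2 + 40 = 38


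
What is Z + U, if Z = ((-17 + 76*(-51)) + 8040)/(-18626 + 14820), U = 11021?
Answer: 3812889/346 ≈ 11020.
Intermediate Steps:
Z = -377/346 (Z = ((-17 - 3876) + 8040)/(-3806) = (-3893 + 8040)*(-1/3806) = 4147*(-1/3806) = -377/346 ≈ -1.0896)
Z + U = -377/346 + 11021 = 3812889/346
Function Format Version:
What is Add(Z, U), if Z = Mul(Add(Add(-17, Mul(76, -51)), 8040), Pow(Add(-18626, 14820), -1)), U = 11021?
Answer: Rational(3812889, 346) ≈ 11020.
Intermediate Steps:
Z = Rational(-377, 346) (Z = Mul(Add(Add(-17, -3876), 8040), Pow(-3806, -1)) = Mul(Add(-3893, 8040), Rational(-1, 3806)) = Mul(4147, Rational(-1, 3806)) = Rational(-377, 346) ≈ -1.0896)
Add(Z, U) = Add(Rational(-377, 346), 11021) = Rational(3812889, 346)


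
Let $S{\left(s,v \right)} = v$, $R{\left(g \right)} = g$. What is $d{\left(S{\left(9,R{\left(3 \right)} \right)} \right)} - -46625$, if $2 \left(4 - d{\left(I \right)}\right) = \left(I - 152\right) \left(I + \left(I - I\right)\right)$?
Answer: $\frac{93705}{2} \approx 46853.0$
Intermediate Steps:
$d{\left(I \right)} = 4 - \frac{I \left(-152 + I\right)}{2}$ ($d{\left(I \right)} = 4 - \frac{\left(I - 152\right) \left(I + \left(I - I\right)\right)}{2} = 4 - \frac{\left(-152 + I\right) \left(I + 0\right)}{2} = 4 - \frac{\left(-152 + I\right) I}{2} = 4 - \frac{I \left(-152 + I\right)}{2}$)
$d{\left(S{\left(9,R{\left(3 \right)} \right)} \right)} - -46625 = \left(4 + 76 \cdot 3 - \frac{3^{2}}{2}\right) - -46625 = \left(4 + 228 - \frac{9}{2}\right) + 46625 = \frac{455}{2} + 46625 = \frac{93705}{2}$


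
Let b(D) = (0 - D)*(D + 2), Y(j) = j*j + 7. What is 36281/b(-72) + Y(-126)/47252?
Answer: -58367839/8505360 ≈ -6.8625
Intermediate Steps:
Y(j) = 7 + j² (Y(j) = j² + 7 = 7 + j²)
b(D) = -D*(2 + D) (b(D) = (-D)*(2 + D) = -D*(2 + D))
36281/b(-72) + Y(-126)/47252 = 36281/((-1*(-72)*(2 - 72))) + (7 + (-126)²)/47252 = 36281/((-1*(-72)*(-70))) + (7 + 15876)*(1/47252) = 36281/(-5040) + 15883*(1/47252) = 36281*(-1/5040) + 15883/47252 = -5183/720 + 15883/47252 = -58367839/8505360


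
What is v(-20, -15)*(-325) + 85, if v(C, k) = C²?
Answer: -129915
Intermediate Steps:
v(-20, -15)*(-325) + 85 = (-20)²*(-325) + 85 = 400*(-325) + 85 = -130000 + 85 = -129915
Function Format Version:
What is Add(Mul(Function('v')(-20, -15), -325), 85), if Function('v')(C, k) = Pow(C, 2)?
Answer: -129915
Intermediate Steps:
Add(Mul(Function('v')(-20, -15), -325), 85) = Add(Mul(Pow(-20, 2), -325), 85) = Add(Mul(400, -325), 85) = Add(-130000, 85) = -129915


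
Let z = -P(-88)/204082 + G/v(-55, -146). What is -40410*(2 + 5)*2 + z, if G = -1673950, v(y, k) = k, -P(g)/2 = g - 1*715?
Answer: -4128787592464/7448993 ≈ -5.5428e+5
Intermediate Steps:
P(g) = 1430 - 2*g (P(g) = -2*(g - 1*715) = -2*(g - 715) = -2*(-715 + g) = 1430 - 2*g)
z = 85405707356/7448993 (z = -(1430 - 2*(-88))/204082 - 1673950/(-146) = -(1430 + 176)*(1/204082) - 1673950*(-1/146) = -1*1606*(1/204082) + 836975/73 = -1606*1/204082 + 836975/73 = -803/102041 + 836975/73 = 85405707356/7448993 ≈ 11465.)
-40410*(2 + 5)*2 + z = -40410*(2 + 5)*2 + 85405707356/7448993 = -282870*2 + 85405707356/7448993 = -40410*14 + 85405707356/7448993 = -565740 + 85405707356/7448993 = -4128787592464/7448993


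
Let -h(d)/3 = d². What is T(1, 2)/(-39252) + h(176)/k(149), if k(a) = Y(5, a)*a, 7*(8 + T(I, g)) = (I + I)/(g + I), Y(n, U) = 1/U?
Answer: -38299903405/412146 ≈ -92928.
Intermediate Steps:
T(I, g) = -8 + 2*I/(7*(I + g)) (T(I, g) = -8 + ((I + I)/(g + I))/7 = -8 + ((2*I)/(I + g))/7 = -8 + (2*I/(I + g))/7 = -8 + 2*I/(7*(I + g)))
k(a) = 1 (k(a) = a/a = 1)
h(d) = -3*d²
T(1, 2)/(-39252) + h(176)/k(149) = ((-8*2 - 54/7*1)/(1 + 2))/(-39252) - 3*176²/1 = ((-16 - 54/7)/3)*(-1/39252) - 3*30976*1 = ((⅓)*(-166/7))*(-1/39252) - 92928*1 = -166/21*(-1/39252) - 92928 = 83/412146 - 92928 = -38299903405/412146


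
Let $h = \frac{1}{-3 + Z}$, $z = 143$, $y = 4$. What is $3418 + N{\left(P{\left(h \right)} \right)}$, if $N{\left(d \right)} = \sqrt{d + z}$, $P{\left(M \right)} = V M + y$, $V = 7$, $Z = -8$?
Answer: $3418 + \frac{\sqrt{17710}}{11} \approx 3430.1$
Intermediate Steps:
$h = - \frac{1}{11}$ ($h = \frac{1}{-3 - 8} = \frac{1}{-11} = - \frac{1}{11} \approx -0.090909$)
$P{\left(M \right)} = 4 + 7 M$ ($P{\left(M \right)} = 7 M + 4 = 4 + 7 M$)
$N{\left(d \right)} = \sqrt{143 + d}$ ($N{\left(d \right)} = \sqrt{d + 143} = \sqrt{143 + d}$)
$3418 + N{\left(P{\left(h \right)} \right)} = 3418 + \sqrt{143 + \left(4 + 7 \left(- \frac{1}{11}\right)\right)} = 3418 + \sqrt{143 + \left(4 - \frac{7}{11}\right)} = 3418 + \sqrt{143 + \frac{37}{11}} = 3418 + \sqrt{\frac{1610}{11}} = 3418 + \frac{\sqrt{17710}}{11}$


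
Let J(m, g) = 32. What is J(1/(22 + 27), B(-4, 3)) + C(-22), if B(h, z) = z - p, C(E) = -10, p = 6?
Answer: 22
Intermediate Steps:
B(h, z) = -6 + z (B(h, z) = z - 1*6 = z - 6 = -6 + z)
J(1/(22 + 27), B(-4, 3)) + C(-22) = 32 - 10 = 22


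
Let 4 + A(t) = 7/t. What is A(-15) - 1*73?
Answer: -1162/15 ≈ -77.467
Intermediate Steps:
A(t) = -4 + 7/t
A(-15) - 1*73 = (-4 + 7/(-15)) - 1*73 = (-4 + 7*(-1/15)) - 73 = (-4 - 7/15) - 73 = -67/15 - 73 = -1162/15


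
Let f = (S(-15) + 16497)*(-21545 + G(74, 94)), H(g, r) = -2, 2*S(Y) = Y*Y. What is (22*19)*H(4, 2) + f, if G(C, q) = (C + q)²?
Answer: 221868029/2 ≈ 1.1093e+8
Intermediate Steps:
S(Y) = Y²/2 (S(Y) = (Y*Y)/2 = Y²/2)
f = 221869701/2 (f = ((½)*(-15)² + 16497)*(-21545 + (74 + 94)²) = ((½)*225 + 16497)*(-21545 + 168²) = (225/2 + 16497)*(-21545 + 28224) = (33219/2)*6679 = 221869701/2 ≈ 1.1093e+8)
(22*19)*H(4, 2) + f = (22*19)*(-2) + 221869701/2 = 418*(-2) + 221869701/2 = -836 + 221869701/2 = 221868029/2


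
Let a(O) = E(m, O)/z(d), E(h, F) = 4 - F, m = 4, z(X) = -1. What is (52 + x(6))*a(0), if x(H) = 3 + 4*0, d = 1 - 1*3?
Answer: -220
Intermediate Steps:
d = -2 (d = 1 - 3 = -2)
x(H) = 3 (x(H) = 3 + 0 = 3)
a(O) = -4 + O (a(O) = (4 - O)/(-1) = (4 - O)*(-1) = -4 + O)
(52 + x(6))*a(0) = (52 + 3)*(-4 + 0) = 55*(-4) = -220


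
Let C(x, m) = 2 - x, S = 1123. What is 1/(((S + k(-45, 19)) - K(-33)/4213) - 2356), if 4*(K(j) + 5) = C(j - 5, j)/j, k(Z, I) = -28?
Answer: -139029/175315394 ≈ -0.00079302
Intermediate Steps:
K(j) = -5 + (7 - j)/(4*j) (K(j) = -5 + ((2 - (j - 5))/j)/4 = -5 + ((2 - (-5 + j))/j)/4 = -5 + ((2 + (5 - j))/j)/4 = -5 + ((7 - j)/j)/4 = -5 + (7 - j)/(4*j))
1/(((S + k(-45, 19)) - K(-33)/4213) - 2356) = 1/(((1123 - 28) - (7/4)*(1 - 3*(-33))/(-33)/4213) - 2356) = 1/((1095 - (7/4)*(-1/33)*(1 + 99)/4213) - 2356) = 1/((1095 - (7/4)*(-1/33)*100/4213) - 2356) = 1/((1095 - (-175)/(33*4213)) - 2356) = 1/((1095 - 1*(-175/139029)) - 2356) = 1/((1095 + 175/139029) - 2356) = 1/(152236930/139029 - 2356) = 1/(-175315394/139029) = -139029/175315394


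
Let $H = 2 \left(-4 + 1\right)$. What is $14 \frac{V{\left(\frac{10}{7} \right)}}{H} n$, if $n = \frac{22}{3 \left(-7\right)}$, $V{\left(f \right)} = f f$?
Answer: $\frac{2200}{441} \approx 4.9887$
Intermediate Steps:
$H = -6$ ($H = 2 \left(-3\right) = -6$)
$V{\left(f \right)} = f^{2}$
$n = - \frac{22}{21}$ ($n = \frac{22}{-21} = 22 \left(- \frac{1}{21}\right) = - \frac{22}{21} \approx -1.0476$)
$14 \frac{V{\left(\frac{10}{7} \right)}}{H} n = 14 \frac{\left(\frac{10}{7}\right)^{2}}{-6} \left(- \frac{22}{21}\right) = 14 \left(10 \cdot \frac{1}{7}\right)^{2} \left(- \frac{1}{6}\right) \left(- \frac{22}{21}\right) = 14 \left(\frac{10}{7}\right)^{2} \left(- \frac{1}{6}\right) \left(- \frac{22}{21}\right) = 14 \cdot \frac{100}{49} \left(- \frac{1}{6}\right) \left(- \frac{22}{21}\right) = 14 \left(- \frac{50}{147}\right) \left(- \frac{22}{21}\right) = \left(- \frac{100}{21}\right) \left(- \frac{22}{21}\right) = \frac{2200}{441}$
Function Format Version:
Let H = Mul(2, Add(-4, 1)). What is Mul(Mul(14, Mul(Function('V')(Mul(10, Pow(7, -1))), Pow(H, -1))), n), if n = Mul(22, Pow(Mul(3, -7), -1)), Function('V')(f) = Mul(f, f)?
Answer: Rational(2200, 441) ≈ 4.9887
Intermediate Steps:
H = -6 (H = Mul(2, -3) = -6)
Function('V')(f) = Pow(f, 2)
n = Rational(-22, 21) (n = Mul(22, Pow(-21, -1)) = Mul(22, Rational(-1, 21)) = Rational(-22, 21) ≈ -1.0476)
Mul(Mul(14, Mul(Function('V')(Mul(10, Pow(7, -1))), Pow(H, -1))), n) = Mul(Mul(14, Mul(Pow(Mul(10, Pow(7, -1)), 2), Pow(-6, -1))), Rational(-22, 21)) = Mul(Mul(14, Mul(Pow(Mul(10, Rational(1, 7)), 2), Rational(-1, 6))), Rational(-22, 21)) = Mul(Mul(14, Mul(Pow(Rational(10, 7), 2), Rational(-1, 6))), Rational(-22, 21)) = Mul(Mul(14, Mul(Rational(100, 49), Rational(-1, 6))), Rational(-22, 21)) = Mul(Mul(14, Rational(-50, 147)), Rational(-22, 21)) = Mul(Rational(-100, 21), Rational(-22, 21)) = Rational(2200, 441)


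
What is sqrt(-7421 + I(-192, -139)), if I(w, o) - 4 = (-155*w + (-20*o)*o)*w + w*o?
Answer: sqrt(68497991) ≈ 8276.3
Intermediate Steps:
I(w, o) = 4 + o*w + w*(-155*w - 20*o**2) (I(w, o) = 4 + ((-155*w + (-20*o)*o)*w + w*o) = 4 + ((-155*w - 20*o**2)*w + o*w) = 4 + (w*(-155*w - 20*o**2) + o*w) = 4 + (o*w + w*(-155*w - 20*o**2)) = 4 + o*w + w*(-155*w - 20*o**2))
sqrt(-7421 + I(-192, -139)) = sqrt(-7421 + (4 - 155*(-192)**2 - 139*(-192) - 20*(-192)*(-139)**2)) = sqrt(-7421 + (4 - 155*36864 + 26688 - 20*(-192)*19321)) = sqrt(-7421 + (4 - 5713920 + 26688 + 74192640)) = sqrt(-7421 + 68505412) = sqrt(68497991)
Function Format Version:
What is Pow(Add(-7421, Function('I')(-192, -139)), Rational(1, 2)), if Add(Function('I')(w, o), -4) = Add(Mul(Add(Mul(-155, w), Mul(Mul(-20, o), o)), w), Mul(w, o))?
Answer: Pow(68497991, Rational(1, 2)) ≈ 8276.3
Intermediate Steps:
Function('I')(w, o) = Add(4, Mul(o, w), Mul(w, Add(Mul(-155, w), Mul(-20, Pow(o, 2))))) (Function('I')(w, o) = Add(4, Add(Mul(Add(Mul(-155, w), Mul(Mul(-20, o), o)), w), Mul(w, o))) = Add(4, Add(Mul(Add(Mul(-155, w), Mul(-20, Pow(o, 2))), w), Mul(o, w))) = Add(4, Add(Mul(w, Add(Mul(-155, w), Mul(-20, Pow(o, 2)))), Mul(o, w))) = Add(4, Add(Mul(o, w), Mul(w, Add(Mul(-155, w), Mul(-20, Pow(o, 2)))))) = Add(4, Mul(o, w), Mul(w, Add(Mul(-155, w), Mul(-20, Pow(o, 2))))))
Pow(Add(-7421, Function('I')(-192, -139)), Rational(1, 2)) = Pow(Add(-7421, Add(4, Mul(-155, Pow(-192, 2)), Mul(-139, -192), Mul(-20, -192, Pow(-139, 2)))), Rational(1, 2)) = Pow(Add(-7421, Add(4, Mul(-155, 36864), 26688, Mul(-20, -192, 19321))), Rational(1, 2)) = Pow(Add(-7421, Add(4, -5713920, 26688, 74192640)), Rational(1, 2)) = Pow(Add(-7421, 68505412), Rational(1, 2)) = Pow(68497991, Rational(1, 2))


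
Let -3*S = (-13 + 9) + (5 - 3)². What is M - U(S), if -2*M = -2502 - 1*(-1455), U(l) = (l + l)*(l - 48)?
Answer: 1047/2 ≈ 523.50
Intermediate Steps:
S = 0 (S = -((-13 + 9) + (5 - 3)²)/3 = -(-4 + 2²)/3 = -(-4 + 4)/3 = -⅓*0 = 0)
U(l) = 2*l*(-48 + l) (U(l) = (2*l)*(-48 + l) = 2*l*(-48 + l))
M = 1047/2 (M = -(-2502 - 1*(-1455))/2 = -(-2502 + 1455)/2 = -½*(-1047) = 1047/2 ≈ 523.50)
M - U(S) = 1047/2 - 2*0*(-48 + 0) = 1047/2 - 2*0*(-48) = 1047/2 - 1*0 = 1047/2 + 0 = 1047/2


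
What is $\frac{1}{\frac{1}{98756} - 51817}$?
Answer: $- \frac{98756}{5117239651} \approx -1.9299 \cdot 10^{-5}$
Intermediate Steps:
$\frac{1}{\frac{1}{98756} - 51817} = \frac{1}{- \frac{5117239651}{98756}} = - \frac{98756}{5117239651}$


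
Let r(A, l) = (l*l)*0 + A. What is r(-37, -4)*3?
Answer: -111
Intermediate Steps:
r(A, l) = A (r(A, l) = l²*0 + A = 0 + A = A)
r(-37, -4)*3 = -37*3 = -111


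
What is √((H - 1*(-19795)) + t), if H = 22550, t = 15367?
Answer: 4*√3607 ≈ 240.23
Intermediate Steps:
√((H - 1*(-19795)) + t) = √((22550 - 1*(-19795)) + 15367) = √((22550 + 19795) + 15367) = √(42345 + 15367) = √57712 = 4*√3607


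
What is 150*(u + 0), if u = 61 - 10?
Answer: 7650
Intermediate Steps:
u = 51
150*(u + 0) = 150*(51 + 0) = 150*51 = 7650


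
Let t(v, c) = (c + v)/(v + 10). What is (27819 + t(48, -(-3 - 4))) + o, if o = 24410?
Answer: 3029337/58 ≈ 52230.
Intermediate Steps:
t(v, c) = (c + v)/(10 + v)
(27819 + t(48, -(-3 - 4))) + o = (27819 + (-(-3 - 4) + 48)/(10 + 48)) + 24410 = (27819 + (-1*(-7) + 48)/58) + 24410 = (27819 + (7 + 48)/58) + 24410 = (27819 + (1/58)*55) + 24410 = (27819 + 55/58) + 24410 = 1613557/58 + 24410 = 3029337/58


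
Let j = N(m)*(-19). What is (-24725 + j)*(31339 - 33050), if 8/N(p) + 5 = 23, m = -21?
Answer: 380870311/9 ≈ 4.2319e+7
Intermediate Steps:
N(p) = 4/9 (N(p) = 8/(-5 + 23) = 8/18 = 8*(1/18) = 4/9)
j = -76/9 (j = (4/9)*(-19) = -76/9 ≈ -8.4444)
(-24725 + j)*(31339 - 33050) = (-24725 - 76/9)*(31339 - 33050) = -222601/9*(-1711) = 380870311/9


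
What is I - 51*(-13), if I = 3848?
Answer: 4511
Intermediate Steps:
I - 51*(-13) = 3848 - 51*(-13) = 3848 + 663 = 4511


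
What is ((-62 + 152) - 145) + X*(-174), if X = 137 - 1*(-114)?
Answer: -43729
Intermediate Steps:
X = 251 (X = 137 + 114 = 251)
((-62 + 152) - 145) + X*(-174) = ((-62 + 152) - 145) + 251*(-174) = (90 - 145) - 43674 = -55 - 43674 = -43729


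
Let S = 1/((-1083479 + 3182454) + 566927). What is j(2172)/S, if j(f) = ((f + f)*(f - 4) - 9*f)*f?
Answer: 54419020118063136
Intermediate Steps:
j(f) = f*(-9*f + 2*f*(-4 + f)) (j(f) = ((2*f)*(-4 + f) - 9*f)*f = (2*f*(-4 + f) - 9*f)*f = (-9*f + 2*f*(-4 + f))*f = f*(-9*f + 2*f*(-4 + f)))
S = 1/2665902 (S = 1/(2098975 + 566927) = 1/2665902 ≈ 3.7511e-7)
j(2172)/S = (2172²*(-17 + 2*2172))/(1/2665902) = (4717584*(-17 + 4344))*2665902 = (4717584*4327)*2665902 = 20412985968*2665902 = 54419020118063136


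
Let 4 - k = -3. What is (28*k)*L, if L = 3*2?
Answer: 1176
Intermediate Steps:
k = 7 (k = 4 - 1*(-3) = 4 + 3 = 7)
L = 6
(28*k)*L = (28*7)*6 = 196*6 = 1176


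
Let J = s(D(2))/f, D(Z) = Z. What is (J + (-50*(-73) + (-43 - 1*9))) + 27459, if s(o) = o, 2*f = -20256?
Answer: 157272647/5064 ≈ 31057.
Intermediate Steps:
f = -10128 (f = (½)*(-20256) = -10128)
J = -1/5064 (J = 2/(-10128) = 2*(-1/10128) = -1/5064 ≈ -0.00019747)
(J + (-50*(-73) + (-43 - 1*9))) + 27459 = (-1/5064 + (-50*(-73) + (-43 - 1*9))) + 27459 = (-1/5064 + (3650 + (-43 - 9))) + 27459 = (-1/5064 + (3650 - 52)) + 27459 = (-1/5064 + 3598) + 27459 = 18220271/5064 + 27459 = 157272647/5064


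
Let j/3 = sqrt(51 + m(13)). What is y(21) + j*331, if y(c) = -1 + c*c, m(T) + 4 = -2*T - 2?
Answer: 440 + 993*sqrt(19) ≈ 4768.4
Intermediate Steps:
m(T) = -6 - 2*T (m(T) = -4 + (-2*T - 2) = -4 + (-2 - 2*T) = -6 - 2*T)
y(c) = -1 + c**2
j = 3*sqrt(19) (j = 3*sqrt(51 + (-6 - 2*13)) = 3*sqrt(51 + (-6 - 26)) = 3*sqrt(51 - 32) = 3*sqrt(19) ≈ 13.077)
y(21) + j*331 = (-1 + 21**2) + (3*sqrt(19))*331 = (-1 + 441) + 993*sqrt(19) = 440 + 993*sqrt(19)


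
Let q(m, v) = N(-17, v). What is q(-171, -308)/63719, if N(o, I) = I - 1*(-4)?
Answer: -304/63719 ≈ -0.0047709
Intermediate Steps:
N(o, I) = 4 + I (N(o, I) = I + 4 = 4 + I)
q(m, v) = 4 + v
q(-171, -308)/63719 = (4 - 308)/63719 = -304*1/63719 = -304/63719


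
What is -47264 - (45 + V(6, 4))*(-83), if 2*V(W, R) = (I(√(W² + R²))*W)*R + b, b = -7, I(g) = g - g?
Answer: -87639/2 ≈ -43820.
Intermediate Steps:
I(g) = 0
V(W, R) = -7/2 (V(W, R) = ((0*W)*R - 7)/2 = (0*R - 7)/2 = (0 - 7)/2 = (½)*(-7) = -7/2)
-47264 - (45 + V(6, 4))*(-83) = -47264 - (45 - 7/2)*(-83) = -47264 - 83*(-83)/2 = -47264 - 1*(-6889/2) = -47264 + 6889/2 = -87639/2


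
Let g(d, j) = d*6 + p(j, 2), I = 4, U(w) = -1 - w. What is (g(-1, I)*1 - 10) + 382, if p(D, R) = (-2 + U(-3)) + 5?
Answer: 371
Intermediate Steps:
p(D, R) = 5 (p(D, R) = (-2 + (-1 - 1*(-3))) + 5 = (-2 + (-1 + 3)) + 5 = (-2 + 2) + 5 = 0 + 5 = 5)
g(d, j) = 5 + 6*d (g(d, j) = d*6 + 5 = 6*d + 5 = 5 + 6*d)
(g(-1, I)*1 - 10) + 382 = ((5 + 6*(-1))*1 - 10) + 382 = ((5 - 6)*1 - 10) + 382 = (-1*1 - 10) + 382 = (-1 - 10) + 382 = -11 + 382 = 371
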